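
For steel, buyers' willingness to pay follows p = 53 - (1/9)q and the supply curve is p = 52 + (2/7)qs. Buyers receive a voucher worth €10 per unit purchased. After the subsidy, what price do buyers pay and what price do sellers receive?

Buyers pay €49.92; sellers receive €59.92

Pre-subsidy: 53 - (1/9)q = 52 + (2/7)q gives q* = 2.52 and p* = 52.72.
With the rebate, buyers effectively pay pb = ps − 10, where ps is the price sellers receive.
On the curves, pb = 53 - (1/9)q and ps = 52 + (2/7)q; the wedge ps − pb = 10 gives 52 + (2/7)q − (53 - (1/9)q) = 10, so q' = 27.72.
Then pb = 53 − (1/9)·27.72 = 49.92 and ps = 52 + (2/7)·27.72 = 59.92.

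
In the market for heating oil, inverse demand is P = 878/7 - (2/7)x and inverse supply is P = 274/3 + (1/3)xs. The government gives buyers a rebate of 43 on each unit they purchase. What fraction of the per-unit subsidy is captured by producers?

Pre-subsidy: 878/7 - (2/7)x = 274/3 + (1/3)x gives x* = 716/13 and P* = 1426/13.
With the rebate, buyers effectively pay Pb = Ps − 43, where Ps is the price sellers receive.
On the curves, Pb = 878/7 - (2/7)x and Ps = 274/3 + (1/3)x; the wedge Ps − Pb = 43 gives 274/3 + (1/3)x − (878/7 - (2/7)x) = 43, so x' = 1619/13.
Then Pb = 878/7 − (2/7)·(1619/13) = 1168/13 and Ps = 274/3 + (1/3)·(1619/13) = 1727/13.
Buyers' price falls by P* − Pb = 1426/13 − 1168/13 = 258/13; sellers' price rises by Ps − P* = 1727/13 − 1426/13 = 301/13.
So producers capture (301/13)/43 = 7/13 of each unit of subsidy.

Producer share = 7/13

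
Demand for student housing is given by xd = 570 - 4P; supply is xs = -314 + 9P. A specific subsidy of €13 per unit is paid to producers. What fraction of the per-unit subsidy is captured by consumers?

Pre-subsidy: 570 - 4P = -314 + 9P gives P* = 68, x* = 298.
With the subsidy, sellers receive Ps = Pb + 13 for each unit, where Pb is the price buyers pay.
Supply in terms of Pb becomes xs = -314 + 9(Pb + 13) = -197 + 9Pb. Setting this equal to demand: 570 - 4Pb = -197 + 9Pb, so Pb = 59.
Sellers receive Ps = 59 + 13 = 72; x' = 570 − 4·59 = 334.
Buyers' price falls by P* − Pb = 68 − 59 = 9; sellers' price rises by Ps − P* = 72 − 68 = 4.
So consumers capture 9/13 = 9/13 of each unit of subsidy.

Consumer share = 9/13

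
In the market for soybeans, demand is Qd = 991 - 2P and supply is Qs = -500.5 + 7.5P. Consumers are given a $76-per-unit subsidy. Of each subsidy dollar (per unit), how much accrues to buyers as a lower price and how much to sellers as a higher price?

Buyers gain $60 per unit; sellers gain $16 per unit

Pre-subsidy: 991 - 2P = -500.5 + 7.5P gives P* = 157, Q* = 677.
With the rebate, buyers effectively pay Pb = Ps − 76, where Ps is the price sellers receive.
Demand in terms of Ps becomes Qd = 991 − 2(Ps − 76) = 1143 - 2Ps. Setting this equal to supply: 1143 - 2Ps = -500.5 + 7.5Ps, so Ps = 173.
Buyers pay Pb = 173 − 76 = 97; Q' = -500.5 + 7.5·173 = 797.
Buyers' price falls by P* − Pb = 157 − 97 = 60; sellers' price rises by Ps − P* = 173 − 157 = 16.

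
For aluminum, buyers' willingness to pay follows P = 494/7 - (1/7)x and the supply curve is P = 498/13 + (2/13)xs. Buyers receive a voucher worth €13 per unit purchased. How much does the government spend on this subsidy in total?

Pre-subsidy: 494/7 - (1/7)x = 498/13 + (2/13)x gives x* = 2936/27 and P* = 1486/27.
With the rebate, buyers effectively pay Pb = Ps − 13, where Ps is the price sellers receive.
On the curves, Pb = 494/7 - (1/7)x and Ps = 498/13 + (2/13)x; the wedge Ps − Pb = 13 gives 498/13 + (2/13)x − (494/7 - (1/7)x) = 13, so x' = 1373/9.
Then Pb = 494/7 − (1/7)·(1373/9) = 439/9 and Ps = 498/13 + (2/13)·(1373/9) = 556/9.
Government outlay = subsidy × quantity = 13 × 1373/9 = 17849/9.

Government cost = 17849/9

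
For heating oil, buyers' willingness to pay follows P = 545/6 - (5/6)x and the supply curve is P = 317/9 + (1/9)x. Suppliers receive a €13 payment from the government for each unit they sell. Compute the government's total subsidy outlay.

Pre-subsidy: 545/6 - (5/6)x = 317/9 + (1/9)x gives x* = 1001/17 and P* = 710/17.
With the subsidy, sellers receive Ps = Pb + 13 for each unit, where Pb is the price buyers pay.
On the curves, Pb = 545/6 - (5/6)x and Ps = 317/9 + (1/9)x; the wedge Ps − Pb = 13 gives 317/9 + (1/9)x − (545/6 - (5/6)x) = 13, so x' = 1235/17.
Then Pb = 545/6 − (5/6)·(1235/17) = 515/17 and Ps = 317/9 + (1/9)·(1235/17) = 736/17.
Government outlay = subsidy × quantity = 13 × 1235/17 = 16055/17.

Government cost = 16055/17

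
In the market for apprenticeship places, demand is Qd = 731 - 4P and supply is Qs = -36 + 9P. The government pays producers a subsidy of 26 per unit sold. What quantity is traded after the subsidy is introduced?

Pre-subsidy: 731 - 4P = -36 + 9P gives P* = 59, Q* = 495.
With the subsidy, sellers receive Ps = Pb + 26 for each unit, where Pb is the price buyers pay.
Supply in terms of Pb becomes Qs = -36 + 9(Pb + 26) = 198 + 9Pb. Setting this equal to demand: 731 - 4Pb = 198 + 9Pb, so Pb = 41.
Sellers receive Ps = 41 + 26 = 67; Q' = 731 − 4·41 = 567.

Q' = 567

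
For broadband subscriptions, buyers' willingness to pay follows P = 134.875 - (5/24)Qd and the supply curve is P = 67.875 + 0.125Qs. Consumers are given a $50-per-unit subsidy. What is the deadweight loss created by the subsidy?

Pre-subsidy: 134.875 - (5/24)Q = 67.875 + 0.125Q gives Q* = 201 and P* = 93.
With the rebate, buyers effectively pay Pb = Ps − 50, where Ps is the price sellers receive.
On the curves, Pb = 134.875 - (5/24)Q and Ps = 67.875 + 0.125Q; the wedge Ps − Pb = 50 gives 67.875 + 0.125Q − (134.875 - (5/24)Q) = 50, so Q' = 351.
Then Pb = 134.875 − (5/24)·351 = 61.75 and Ps = 67.875 + 0.125·351 = 111.75.
The subsidy expands output by 351 − 201 = 150 past the efficient level; on those units the gap between marginal cost and willingness to pay runs from 0 up to 50.
DWL = ½ × 50 × 150 = 3750.

Deadweight loss = $3750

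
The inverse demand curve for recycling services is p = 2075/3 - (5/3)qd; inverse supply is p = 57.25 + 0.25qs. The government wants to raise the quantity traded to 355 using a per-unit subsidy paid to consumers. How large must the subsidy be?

At q = 355, from the demand curve buyers pay pb = 2075/3 − (5/3)·355 = 100; from the supply curve sellers need ps = 57.25 + 0.25·355 = 146.
The subsidy must fill the gap: s = ps − pb = 146 − 100 = 46.

Required subsidy s = 46 per unit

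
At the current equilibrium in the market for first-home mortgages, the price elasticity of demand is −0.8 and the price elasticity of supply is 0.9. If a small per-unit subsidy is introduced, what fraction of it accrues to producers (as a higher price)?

For a small subsidy around the equilibrium, the benefit split depends on the relative slopes, which at a point are proportional to the elasticities.
Buyer share = εs/(εs + |εd|) = 0.9/(0.9 + 0.8) = 9/17; seller share = |εd|/(εs + |εd|) = 8/17.
So producers capture 8/17 of the subsidy.

Producer share = 8/17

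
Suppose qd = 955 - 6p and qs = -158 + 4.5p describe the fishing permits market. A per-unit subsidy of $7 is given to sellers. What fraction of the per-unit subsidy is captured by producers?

Pre-subsidy: 955 - 6p = -158 + 4.5p gives p* = 106, q* = 319.
With the subsidy, sellers receive ps = pb + 7 for each unit, where pb is the price buyers pay.
Supply in terms of pb becomes qs = -158 + 4.5(pb + 7) = -126.5 + 4.5pb. Setting this equal to demand: 955 - 6pb = -126.5 + 4.5pb, so pb = 103.
Sellers receive ps = 103 + 7 = 110; q' = 955 − 6·103 = 337.
Buyers' price falls by p* − pb = 106 − 103 = 3; sellers' price rises by ps − p* = 110 − 106 = 4.
So producers capture 4/7 = 4/7 of each unit of subsidy.

Producer share = 4/7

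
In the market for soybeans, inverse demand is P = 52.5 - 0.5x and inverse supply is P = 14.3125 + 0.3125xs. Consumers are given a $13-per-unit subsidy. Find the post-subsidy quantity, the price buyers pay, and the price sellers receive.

x' = 63; buyers pay $21; sellers receive $34

Pre-subsidy: 52.5 - 0.5x = 14.3125 + 0.3125x gives x* = 47 and P* = 29.
With the rebate, buyers effectively pay Pb = Ps − 13, where Ps is the price sellers receive.
On the curves, Pb = 52.5 - 0.5x and Ps = 14.3125 + 0.3125x; the wedge Ps − Pb = 13 gives 14.3125 + 0.3125x − (52.5 - 0.5x) = 13, so x' = 63.
Then Pb = 52.5 − 0.5·63 = 21 and Ps = 14.3125 + 0.3125·63 = 34.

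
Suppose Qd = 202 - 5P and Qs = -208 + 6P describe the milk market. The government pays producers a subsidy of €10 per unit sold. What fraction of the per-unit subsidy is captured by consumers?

Pre-subsidy: 202 - 5P = -208 + 6P gives P* = 410/11, Q* = 172/11.
With the subsidy, sellers receive Ps = Pb + 10 for each unit, where Pb is the price buyers pay.
Supply in terms of Pb becomes Qs = -208 + 6(Pb + 10) = -148 + 6Pb. Setting this equal to demand: 202 - 5Pb = -148 + 6Pb, so Pb = 350/11.
Sellers receive Ps = 350/11 + 10 = 460/11; Q' = 202 − 5·(350/11) = 472/11.
Buyers' price falls by P* − Pb = 410/11 − 350/11 = 60/11; sellers' price rises by Ps − P* = 460/11 − 410/11 = 50/11.
So consumers capture (60/11)/10 = 6/11 of each unit of subsidy.

Consumer share = 6/11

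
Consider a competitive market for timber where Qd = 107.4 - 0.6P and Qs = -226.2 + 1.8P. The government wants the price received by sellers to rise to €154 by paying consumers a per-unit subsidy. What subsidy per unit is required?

At a seller price of 154, quantity supplied is -226.2 + 1.8·154 = 51.
Buyers absorb 51 only when they pay Pb with 107.4 − 0.6·Pb = 51, i.e. Pb = 94.
s = Ps − Pb = 154 − 94 = 60.

Required subsidy s = €60 per unit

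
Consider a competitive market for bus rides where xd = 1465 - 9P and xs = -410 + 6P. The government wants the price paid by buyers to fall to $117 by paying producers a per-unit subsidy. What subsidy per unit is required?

At a buyer price of 117, quantity demanded is 1465 − 9·117 = 412.
Sellers supply 412 only when they receive Ps with -410 + 6·Ps = 412, i.e. Ps = 137.
s = Ps − Pb = 137 − 117 = 20.

Required subsidy s = $20 per unit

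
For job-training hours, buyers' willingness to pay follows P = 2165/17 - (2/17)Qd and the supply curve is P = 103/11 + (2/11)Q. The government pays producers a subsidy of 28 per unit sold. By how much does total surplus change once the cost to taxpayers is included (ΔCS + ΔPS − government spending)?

Pre-subsidy: 2165/17 - (2/17)Q = 103/11 + (2/11)Q gives Q* = 394 and P* = 81.
With the subsidy, sellers receive Ps = Pb + 28 for each unit, where Pb is the price buyers pay.
On the curves, Pb = 2165/17 - (2/17)Q and Ps = 103/11 + (2/11)Q; the wedge Ps − Pb = 28 gives 103/11 + (2/11)Q − (2165/17 - (2/17)Q) = 28, so Q' = 487.5.
Then Pb = 2165/17 − (2/17)·487.5 = 70 and Ps = 103/11 + (2/11)·487.5 = 98.
ΔCS = ½(394 + 487.5)(81 − 70) = 4848.25; ΔPS = ½(394 + 487.5)(98 − 81) = 7492.75.
Government spending = 28 × 487.5 = 13650.
Net change = 4848.25 + 7492.75 − 13650 = -1309. The loss equals the DWL triangle ½·28·93.5.

Net change in total surplus = -1309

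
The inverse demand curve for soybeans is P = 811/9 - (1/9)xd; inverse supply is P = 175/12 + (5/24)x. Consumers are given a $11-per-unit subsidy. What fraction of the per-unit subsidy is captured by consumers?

Consumer share = 8/23

Pre-subsidy: 811/9 - (1/9)x = 175/12 + (5/24)x gives x* = 5438/23 and P* = 4405/69.
With the rebate, buyers effectively pay Pb = Ps − 11, where Ps is the price sellers receive.
On the curves, Pb = 811/9 - (1/9)x and Ps = 175/12 + (5/24)x; the wedge Ps − Pb = 11 gives 175/12 + (5/24)x − (811/9 - (1/9)x) = 11, so x' = 6230/23.
Then Pb = 811/9 − (1/9)·(6230/23) = 4141/69 and Ps = 175/12 + (5/24)·(6230/23) = 4900/69.
Buyers' price falls by P* − Pb = 4405/69 − 4141/69 = 88/23; sellers' price rises by Ps − P* = 4900/69 − 4405/69 = 165/23.
So consumers capture (88/23)/11 = 8/23 of each unit of subsidy.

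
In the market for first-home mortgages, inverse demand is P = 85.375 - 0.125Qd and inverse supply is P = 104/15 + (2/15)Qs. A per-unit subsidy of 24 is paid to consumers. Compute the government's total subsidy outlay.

Pre-subsidy: 85.375 - 0.125Q = 104/15 + (2/15)Q gives Q* = 9413/31 and P* = 1470/31.
With the rebate, buyers effectively pay Pb = Ps − 24, where Ps is the price sellers receive.
On the curves, Pb = 85.375 - 0.125Q and Ps = 104/15 + (2/15)Q; the wedge Ps − Pb = 24 gives 104/15 + (2/15)Q − (85.375 - 0.125Q) = 24, so Q' = 12293/31.
Then Pb = 85.375 − 0.125·(12293/31) = 1110/31 and Ps = 104/15 + (2/15)·(12293/31) = 1854/31.
Government outlay = subsidy × quantity = 24 × 12293/31 = 295032/31.

Government cost = 295032/31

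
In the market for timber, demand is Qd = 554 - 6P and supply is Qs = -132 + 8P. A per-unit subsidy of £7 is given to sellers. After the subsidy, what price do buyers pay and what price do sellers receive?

Buyers pay £45; sellers receive £52

Pre-subsidy: 554 - 6P = -132 + 8P gives P* = 49, Q* = 260.
With the subsidy, sellers receive Ps = Pb + 7 for each unit, where Pb is the price buyers pay.
Supply in terms of Pb becomes Qs = -132 + 8(Pb + 7) = -76 + 8Pb. Setting this equal to demand: 554 - 6Pb = -76 + 8Pb, so Pb = 45.
Sellers receive Ps = 45 + 7 = 52; Q' = 554 − 6·45 = 284.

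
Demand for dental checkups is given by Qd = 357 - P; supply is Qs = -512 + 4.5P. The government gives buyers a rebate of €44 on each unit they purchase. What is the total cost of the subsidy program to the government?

Government cost = €10340

Pre-subsidy: 357 - P = -512 + 4.5P gives P* = 158, Q* = 199.
With the rebate, buyers effectively pay Pb = Ps − 44, where Ps is the price sellers receive.
Demand in terms of Ps becomes Qd = 357 − 1(Ps − 44) = 401 - Ps. Setting this equal to supply: 401 - Ps = -512 + 4.5Ps, so Ps = 166.
Buyers pay Pb = 166 − 44 = 122; Q' = -512 + 4.5·166 = 235.
Government outlay = subsidy × quantity = 44 × 235 = 10340.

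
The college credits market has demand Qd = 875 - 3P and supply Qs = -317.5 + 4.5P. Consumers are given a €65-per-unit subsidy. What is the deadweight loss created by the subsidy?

Deadweight loss = €3802.5

Pre-subsidy: 875 - 3P = -317.5 + 4.5P gives P* = 159, Q* = 398.
With the rebate, buyers effectively pay Pb = Ps − 65, where Ps is the price sellers receive.
Demand in terms of Ps becomes Qd = 875 − 3(Ps − 65) = 1070 - 3Ps. Setting this equal to supply: 1070 - 3Ps = -317.5 + 4.5Ps, so Ps = 185.
Buyers pay Pb = 185 − 65 = 120; Q' = -317.5 + 4.5·185 = 515.
The subsidy expands output by 515 − 398 = 117 past the efficient level; on those units the gap between marginal cost and willingness to pay runs from 0 up to 65.
DWL = ½ × 65 × 117 = 3802.5.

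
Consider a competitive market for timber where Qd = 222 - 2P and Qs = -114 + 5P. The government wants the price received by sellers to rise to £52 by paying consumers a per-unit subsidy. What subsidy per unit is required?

Required subsidy s = £14 per unit

At a seller price of 52, quantity supplied is -114 + 5·52 = 146.
Buyers absorb 146 only when they pay Pb with 222 − 2·Pb = 146, i.e. Pb = 38.
s = Ps − Pb = 52 − 38 = 14.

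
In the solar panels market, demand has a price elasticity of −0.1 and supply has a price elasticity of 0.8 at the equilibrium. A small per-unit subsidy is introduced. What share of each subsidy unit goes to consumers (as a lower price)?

Consumer share = 8/9

For a small subsidy around the equilibrium, the benefit split depends on the relative slopes, which at a point are proportional to the elasticities.
Buyer share = εs/(εs + |εd|) = 0.8/(0.8 + 0.1) = 8/9; seller share = |εd|/(εs + |εd|) = 1/9.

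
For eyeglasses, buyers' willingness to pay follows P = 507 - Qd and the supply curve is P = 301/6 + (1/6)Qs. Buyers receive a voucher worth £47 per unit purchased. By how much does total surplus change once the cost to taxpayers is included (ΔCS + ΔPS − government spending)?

Net change in total surplus = -6627/7

Pre-subsidy: 507 - Q = 301/6 + (1/6)Q gives Q* = 2741/7 and P* = 808/7.
With the rebate, buyers effectively pay Pb = Ps − 47, where Ps is the price sellers receive.
On the curves, Pb = 507 - Q and Ps = 301/6 + (1/6)Q; the wedge Ps − Pb = 47 gives 301/6 + (1/6)Q − (507 - Q) = 47, so Q' = 3023/7.
Then Pb = 507 − 1·(3023/7) = 526/7 and Ps = 301/6 + (1/6)·(3023/7) = 855/7.
ΔCS = ½(2741/7 + 3023/7)(808/7 − 526/7) = 812724/49; ΔPS = ½(2741/7 + 3023/7)(855/7 − 808/7) = 135454/49.
Government spending = 47 × 3023/7 = 142081/7.
Net change = 812724/49 + 135454/49 − 142081/7 = -6627/7. The loss equals the DWL triangle ½·47·282/7.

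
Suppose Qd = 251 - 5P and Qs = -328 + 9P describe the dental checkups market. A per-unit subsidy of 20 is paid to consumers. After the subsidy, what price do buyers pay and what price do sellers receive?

Pre-subsidy: 251 - 5P = -328 + 9P gives P* = 579/14, Q* = 619/14.
With the rebate, buyers effectively pay Pb = Ps − 20, where Ps is the price sellers receive.
Demand in terms of Ps becomes Qd = 251 − 5(Ps − 20) = 351 - 5Ps. Setting this equal to supply: 351 - 5Ps = -328 + 9Ps, so Ps = 48.5.
Buyers pay Pb = 48.5 − 20 = 28.5; Q' = -328 + 9·48.5 = 108.5.

Buyers pay 28.5; sellers receive 48.5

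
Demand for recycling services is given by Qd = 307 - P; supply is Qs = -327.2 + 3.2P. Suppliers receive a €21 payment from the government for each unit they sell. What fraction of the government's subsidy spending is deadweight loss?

DWL / government spending = 2/43

Pre-subsidy: 307 - P = -327.2 + 3.2P gives P* = 151, Q* = 156.
With the subsidy, sellers receive Ps = Pb + 21 for each unit, where Pb is the price buyers pay.
Supply in terms of Pb becomes Qs = -327.2 + 3.2(Pb + 21) = -260 + 3.2Pb. Setting this equal to demand: 307 - Pb = -260 + 3.2Pb, so Pb = 135.
Sellers receive Ps = 135 + 21 = 156; Q' = 307 − 1·135 = 172.
ΔCS = ½(156 + 172)(151 − 135) = 2624; ΔPS = ½(156 + 172)(156 − 151) = 820.
Government spending = 21 × 172 = 3612.
DWL = ½ × 21 × (172 − 156) = 168; fraction = 168 / 3612 = 2/43.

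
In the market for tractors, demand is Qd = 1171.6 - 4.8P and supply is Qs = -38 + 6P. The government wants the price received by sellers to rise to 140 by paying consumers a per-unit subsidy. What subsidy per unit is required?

Required subsidy s = 63 per unit

At a seller price of 140, quantity supplied is -38 + 6·140 = 802.
Buyers absorb 802 only when they pay Pb with 1171.6 − 4.8·Pb = 802, i.e. Pb = 77.
s = Ps − Pb = 140 − 77 = 63.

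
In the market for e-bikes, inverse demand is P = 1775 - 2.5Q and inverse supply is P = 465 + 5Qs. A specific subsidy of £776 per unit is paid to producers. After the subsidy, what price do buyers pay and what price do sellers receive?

Pre-subsidy: 1775 - 2.5Q = 465 + 5Q gives Q* = 524/3 and P* = 4015/3.
With the subsidy, sellers receive Ps = Pb + 776 for each unit, where Pb is the price buyers pay.
On the curves, Pb = 1775 - 2.5Q and Ps = 465 + 5Q; the wedge Ps − Pb = 776 gives 465 + 5Q − (1775 - 2.5Q) = 776, so Q' = 4172/15.
Then Pb = 1775 − 2.5·(4172/15) = 3239/3 and Ps = 465 + 5·(4172/15) = 5567/3.

Buyers pay 3239/3; sellers receive 5567/3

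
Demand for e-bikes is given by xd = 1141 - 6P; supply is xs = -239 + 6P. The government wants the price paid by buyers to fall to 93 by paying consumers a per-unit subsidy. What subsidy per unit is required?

Required subsidy s = 44 per unit

At a buyer price of 93, quantity demanded is 1141 − 6·93 = 583.
Sellers supply 583 only when they receive Ps with -239 + 6·Ps = 583, i.e. Ps = 137.
s = Ps − Pb = 137 − 93 = 44.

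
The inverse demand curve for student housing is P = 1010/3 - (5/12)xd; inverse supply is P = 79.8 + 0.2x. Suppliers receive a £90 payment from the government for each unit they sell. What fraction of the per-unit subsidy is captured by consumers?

Pre-subsidy: 1010/3 - (5/12)x = 79.8 + 0.2x gives x* = 15412/37 and P* = 6035/37.
With the subsidy, sellers receive Ps = Pb + 90 for each unit, where Pb is the price buyers pay.
On the curves, Pb = 1010/3 - (5/12)x and Ps = 79.8 + 0.2x; the wedge Ps − Pb = 90 gives 79.8 + 0.2x − (1010/3 - (5/12)x) = 90, so x' = 20812/37.
Then Pb = 1010/3 − (5/12)·(20812/37) = 3785/37 and Ps = 79.8 + 0.2·(20812/37) = 7115/37.
Buyers' price falls by P* − Pb = 6035/37 − 3785/37 = 2250/37; sellers' price rises by Ps − P* = 7115/37 − 6035/37 = 1080/37.
So consumers capture (2250/37)/90 = 25/37 of each unit of subsidy.

Consumer share = 25/37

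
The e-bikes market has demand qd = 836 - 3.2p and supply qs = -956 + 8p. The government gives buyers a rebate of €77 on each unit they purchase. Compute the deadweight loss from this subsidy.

Deadweight loss = €6776

Pre-subsidy: 836 - 3.2p = -956 + 8p gives p* = 160, q* = 324.
With the rebate, buyers effectively pay pb = ps − 77, where ps is the price sellers receive.
Demand in terms of ps becomes qd = 836 − 3.2(ps − 77) = 1082.4 - 3.2ps. Setting this equal to supply: 1082.4 - 3.2ps = -956 + 8ps, so ps = 182.
Buyers pay pb = 182 − 77 = 105; q' = -956 + 8·182 = 500.
The subsidy expands output by 500 − 324 = 176 past the efficient level; on those units the gap between marginal cost and willingness to pay runs from 0 up to 77.
DWL = ½ × 77 × 176 = 6776.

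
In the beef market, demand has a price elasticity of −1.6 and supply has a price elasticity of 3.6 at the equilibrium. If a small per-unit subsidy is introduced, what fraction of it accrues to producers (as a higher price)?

For a small subsidy around the equilibrium, the benefit split depends on the relative slopes, which at a point are proportional to the elasticities.
Buyer share = εs/(εs + |εd|) = 3.6/(3.6 + 1.6) = 9/13; seller share = |εd|/(εs + |εd|) = 4/13.
So producers capture 4/13 of the subsidy.

Producer share = 4/13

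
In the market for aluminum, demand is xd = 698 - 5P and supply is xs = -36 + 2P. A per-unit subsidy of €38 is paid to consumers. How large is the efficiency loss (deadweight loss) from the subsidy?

Deadweight loss = 7220/7

Pre-subsidy: 698 - 5P = -36 + 2P gives P* = 734/7, x* = 1216/7.
With the rebate, buyers effectively pay Pb = Ps − 38, where Ps is the price sellers receive.
Demand in terms of Ps becomes xd = 698 − 5(Ps − 38) = 888 - 5Ps. Setting this equal to supply: 888 - 5Ps = -36 + 2Ps, so Ps = 132.
Buyers pay Pb = 132 − 38 = 94; x' = -36 + 2·132 = 228.
The subsidy expands output by 228 − 1216/7 = 380/7 past the efficient level; on those units the gap between marginal cost and willingness to pay runs from 0 up to 38.
DWL = ½ × 38 × 380/7 = 7220/7.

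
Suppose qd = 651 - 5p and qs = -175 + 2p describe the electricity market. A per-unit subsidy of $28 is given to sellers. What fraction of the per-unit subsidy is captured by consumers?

Consumer share = 2/7

Pre-subsidy: 651 - 5p = -175 + 2p gives p* = 118, q* = 61.
With the subsidy, sellers receive ps = pb + 28 for each unit, where pb is the price buyers pay.
Supply in terms of pb becomes qs = -175 + 2(pb + 28) = -119 + 2pb. Setting this equal to demand: 651 - 5pb = -119 + 2pb, so pb = 110.
Sellers receive ps = 110 + 28 = 138; q' = 651 − 5·110 = 101.
Buyers' price falls by p* − pb = 118 − 110 = 8; sellers' price rises by ps − p* = 138 − 118 = 20.
So consumers capture 8/28 = 2/7 of each unit of subsidy.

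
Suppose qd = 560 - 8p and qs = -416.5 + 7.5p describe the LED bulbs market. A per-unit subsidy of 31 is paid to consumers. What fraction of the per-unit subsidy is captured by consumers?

Pre-subsidy: 560 - 8p = -416.5 + 7.5p gives p* = 63, q* = 56.
With the rebate, buyers effectively pay pb = ps − 31, where ps is the price sellers receive.
Demand in terms of ps becomes qd = 560 − 8(ps − 31) = 808 - 8ps. Setting this equal to supply: 808 - 8ps = -416.5 + 7.5ps, so ps = 79.
Buyers pay pb = 79 − 31 = 48; q' = -416.5 + 7.5·79 = 176.
Buyers' price falls by p* − pb = 63 − 48 = 15; sellers' price rises by ps − p* = 79 − 63 = 16.
So consumers capture 15/31 = 15/31 of each unit of subsidy.

Consumer share = 15/31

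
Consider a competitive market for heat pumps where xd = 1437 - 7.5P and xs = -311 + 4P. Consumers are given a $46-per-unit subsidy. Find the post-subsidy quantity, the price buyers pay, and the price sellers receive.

Pre-subsidy: 1437 - 7.5P = -311 + 4P gives P* = 152, x* = 297.
With the rebate, buyers effectively pay Pb = Ps − 46, where Ps is the price sellers receive.
Demand in terms of Ps becomes xd = 1437 − 7.5(Ps − 46) = 1782 - 7.5Ps. Setting this equal to supply: 1782 - 7.5Ps = -311 + 4Ps, so Ps = 182.
Buyers pay Pb = 182 − 46 = 136; x' = -311 + 4·182 = 417.

x' = 417; buyers pay $136; sellers receive $182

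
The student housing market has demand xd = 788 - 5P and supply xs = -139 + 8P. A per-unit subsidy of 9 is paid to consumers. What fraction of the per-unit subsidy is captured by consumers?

Pre-subsidy: 788 - 5P = -139 + 8P gives P* = 927/13, x* = 5609/13.
With the rebate, buyers effectively pay Pb = Ps − 9, where Ps is the price sellers receive.
Demand in terms of Ps becomes xd = 788 − 5(Ps − 9) = 833 - 5Ps. Setting this equal to supply: 833 - 5Ps = -139 + 8Ps, so Ps = 972/13.
Buyers pay Pb = 972/13 − 9 = 855/13; x' = -139 + 8·(972/13) = 5969/13.
Buyers' price falls by P* − Pb = 927/13 − 855/13 = 72/13; sellers' price rises by Ps − P* = 972/13 − 927/13 = 45/13.
So consumers capture (72/13)/9 = 8/13 of each unit of subsidy.

Consumer share = 8/13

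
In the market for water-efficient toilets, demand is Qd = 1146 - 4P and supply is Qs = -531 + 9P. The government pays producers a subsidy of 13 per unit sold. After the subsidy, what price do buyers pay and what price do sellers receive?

Pre-subsidy: 1146 - 4P = -531 + 9P gives P* = 129, Q* = 630.
With the subsidy, sellers receive Ps = Pb + 13 for each unit, where Pb is the price buyers pay.
Supply in terms of Pb becomes Qs = -531 + 9(Pb + 13) = -414 + 9Pb. Setting this equal to demand: 1146 - 4Pb = -414 + 9Pb, so Pb = 120.
Sellers receive Ps = 120 + 13 = 133; Q' = 1146 − 4·120 = 666.

Buyers pay 120; sellers receive 133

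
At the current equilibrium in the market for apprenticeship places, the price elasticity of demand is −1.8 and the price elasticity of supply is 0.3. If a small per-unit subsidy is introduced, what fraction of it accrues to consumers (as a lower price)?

For a small subsidy around the equilibrium, the benefit split depends on the relative slopes, which at a point are proportional to the elasticities.
Buyer share = εs/(εs + |εd|) = 0.3/(0.3 + 1.8) = 1/7; seller share = |εd|/(εs + |εd|) = 6/7.

Consumer share = 1/7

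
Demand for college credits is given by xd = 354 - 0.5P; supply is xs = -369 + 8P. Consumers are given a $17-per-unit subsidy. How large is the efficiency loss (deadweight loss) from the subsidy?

Pre-subsidy: 354 - 0.5P = -369 + 8P gives P* = 1446/17, x* = 5295/17.
With the rebate, buyers effectively pay Pb = Ps − 17, where Ps is the price sellers receive.
Demand in terms of Ps becomes xd = 354 − 0.5(Ps − 17) = 362.5 - 0.5Ps. Setting this equal to supply: 362.5 - 0.5Ps = -369 + 8Ps, so Ps = 1463/17.
Buyers pay Pb = 1463/17 − 17 = 1174/17; x' = -369 + 8·(1463/17) = 5431/17.
The subsidy expands output by 5431/17 − 5295/17 = 8 past the efficient level; on those units the gap between marginal cost and willingness to pay runs from 0 up to 17.
DWL = ½ × 17 × 8 = 68.

Deadweight loss = $68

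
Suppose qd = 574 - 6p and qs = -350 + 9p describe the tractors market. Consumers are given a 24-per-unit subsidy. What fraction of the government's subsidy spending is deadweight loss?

DWL / government spending = 108/727

Pre-subsidy: 574 - 6p = -350 + 9p gives p* = 61.6, q* = 204.4.
With the rebate, buyers effectively pay pb = ps − 24, where ps is the price sellers receive.
Demand in terms of ps becomes qd = 574 − 6(ps − 24) = 718 - 6ps. Setting this equal to supply: 718 - 6ps = -350 + 9ps, so ps = 71.2.
Buyers pay pb = 71.2 − 24 = 47.2; q' = -350 + 9·71.2 = 290.8.
ΔCS = ½(204.4 + 290.8)(61.6 − 47.2) = 3565.44; ΔPS = ½(204.4 + 290.8)(71.2 − 61.6) = 2376.96.
Government spending = 24 × 290.8 = 6979.2.
DWL = ½ × 24 × (290.8 − 204.4) = 1036.8; fraction = 1036.8 / 6979.2 = 108/727.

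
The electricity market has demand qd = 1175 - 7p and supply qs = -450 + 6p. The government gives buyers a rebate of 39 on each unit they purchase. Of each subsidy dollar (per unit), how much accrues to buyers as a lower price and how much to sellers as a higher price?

Buyers gain 18 per unit; sellers gain 21 per unit

Pre-subsidy: 1175 - 7p = -450 + 6p gives p* = 125, q* = 300.
With the rebate, buyers effectively pay pb = ps − 39, where ps is the price sellers receive.
Demand in terms of ps becomes qd = 1175 − 7(ps − 39) = 1448 - 7ps. Setting this equal to supply: 1448 - 7ps = -450 + 6ps, so ps = 146.
Buyers pay pb = 146 − 39 = 107; q' = -450 + 6·146 = 426.
Buyers' price falls by p* − pb = 125 − 107 = 18; sellers' price rises by ps − p* = 146 − 125 = 21.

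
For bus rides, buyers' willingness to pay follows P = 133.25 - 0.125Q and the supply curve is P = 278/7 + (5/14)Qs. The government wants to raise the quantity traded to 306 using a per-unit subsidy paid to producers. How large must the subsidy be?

Required subsidy s = 54 per unit

At Q = 306, from the demand curve buyers pay Pb = 133.25 − 0.125·306 = 95; from the supply curve sellers need Ps = 278/7 + (5/14)·306 = 149.
The subsidy must fill the gap: s = Ps − Pb = 149 − 95 = 54.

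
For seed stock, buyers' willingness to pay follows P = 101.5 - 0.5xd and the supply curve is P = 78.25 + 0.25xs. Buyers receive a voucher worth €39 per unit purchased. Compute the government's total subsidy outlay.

Government cost = €3237

Pre-subsidy: 101.5 - 0.5x = 78.25 + 0.25x gives x* = 31 and P* = 86.
With the rebate, buyers effectively pay Pb = Ps − 39, where Ps is the price sellers receive.
On the curves, Pb = 101.5 - 0.5x and Ps = 78.25 + 0.25x; the wedge Ps − Pb = 39 gives 78.25 + 0.25x − (101.5 - 0.5x) = 39, so x' = 83.
Then Pb = 101.5 − 0.5·83 = 60 and Ps = 78.25 + 0.25·83 = 99.
Government outlay = subsidy × quantity = 39 × 83 = 3237.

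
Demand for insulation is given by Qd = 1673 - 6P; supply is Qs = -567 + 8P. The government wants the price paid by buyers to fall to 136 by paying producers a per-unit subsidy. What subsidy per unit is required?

Required subsidy s = 42 per unit

At a buyer price of 136, quantity demanded is 1673 − 6·136 = 857.
Sellers supply 857 only when they receive Ps with -567 + 8·Ps = 857, i.e. Ps = 178.
s = Ps − Pb = 178 − 136 = 42.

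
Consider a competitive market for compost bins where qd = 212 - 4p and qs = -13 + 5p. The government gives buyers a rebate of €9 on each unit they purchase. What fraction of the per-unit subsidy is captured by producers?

Producer share = 4/9

Pre-subsidy: 212 - 4p = -13 + 5p gives p* = 25, q* = 112.
With the rebate, buyers effectively pay pb = ps − 9, where ps is the price sellers receive.
Demand in terms of ps becomes qd = 212 − 4(ps − 9) = 248 - 4ps. Setting this equal to supply: 248 - 4ps = -13 + 5ps, so ps = 29.
Buyers pay pb = 29 − 9 = 20; q' = -13 + 5·29 = 132.
Buyers' price falls by p* − pb = 25 − 20 = 5; sellers' price rises by ps − p* = 29 − 25 = 4.
So producers capture 4/9 = 4/9 of each unit of subsidy.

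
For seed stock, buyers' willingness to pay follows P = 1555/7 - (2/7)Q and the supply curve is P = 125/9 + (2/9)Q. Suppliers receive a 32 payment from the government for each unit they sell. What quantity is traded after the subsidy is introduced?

Pre-subsidy: 1555/7 - (2/7)Q = 125/9 + (2/9)Q gives Q* = 410 and P* = 105.
With the subsidy, sellers receive Ps = Pb + 32 for each unit, where Pb is the price buyers pay.
On the curves, Pb = 1555/7 - (2/7)Q and Ps = 125/9 + (2/9)Q; the wedge Ps − Pb = 32 gives 125/9 + (2/9)Q − (1555/7 - (2/7)Q) = 32, so Q' = 473.
Then Pb = 1555/7 − (2/7)·473 = 87 and Ps = 125/9 + (2/9)·473 = 119.

Q' = 473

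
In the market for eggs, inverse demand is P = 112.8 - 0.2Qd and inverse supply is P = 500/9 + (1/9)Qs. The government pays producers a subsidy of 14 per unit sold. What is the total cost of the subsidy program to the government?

Pre-subsidy: 112.8 - 0.2Q = 500/9 + (1/9)Q gives Q* = 184 and P* = 76.
With the subsidy, sellers receive Ps = Pb + 14 for each unit, where Pb is the price buyers pay.
On the curves, Pb = 112.8 - 0.2Q and Ps = 500/9 + (1/9)Q; the wedge Ps − Pb = 14 gives 500/9 + (1/9)Q − (112.8 - 0.2Q) = 14, so Q' = 229.
Then Pb = 112.8 − 0.2·229 = 67 and Ps = 500/9 + (1/9)·229 = 81.
Government outlay = subsidy × quantity = 14 × 229 = 3206.

Government cost = 3206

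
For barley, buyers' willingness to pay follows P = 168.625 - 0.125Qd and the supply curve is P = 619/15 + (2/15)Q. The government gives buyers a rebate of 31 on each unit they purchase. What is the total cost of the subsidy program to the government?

Pre-subsidy: 168.625 - 0.125Q = 619/15 + (2/15)Q gives Q* = 493 and P* = 107.
With the rebate, buyers effectively pay Pb = Ps − 31, where Ps is the price sellers receive.
On the curves, Pb = 168.625 - 0.125Q and Ps = 619/15 + (2/15)Q; the wedge Ps − Pb = 31 gives 619/15 + (2/15)Q − (168.625 - 0.125Q) = 31, so Q' = 613.
Then Pb = 168.625 − 0.125·613 = 92 and Ps = 619/15 + (2/15)·613 = 123.
Government outlay = subsidy × quantity = 31 × 613 = 19003.

Government cost = 19003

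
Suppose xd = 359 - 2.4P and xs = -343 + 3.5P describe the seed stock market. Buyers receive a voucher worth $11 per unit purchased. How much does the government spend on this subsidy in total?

Government cost = 57827/59

Pre-subsidy: 359 - 2.4P = -343 + 3.5P gives P* = 7020/59, x* = 4333/59.
With the rebate, buyers effectively pay Pb = Ps − 11, where Ps is the price sellers receive.
Demand in terms of Ps becomes xd = 359 − 2.4(Ps − 11) = 385.4 - 2.4Ps. Setting this equal to supply: 385.4 - 2.4Ps = -343 + 3.5Ps, so Ps = 7284/59.
Buyers pay Pb = 7284/59 − 11 = 6635/59; x' = -343 + 3.5·(7284/59) = 5257/59.
Government outlay = subsidy × quantity = 11 × 5257/59 = 57827/59.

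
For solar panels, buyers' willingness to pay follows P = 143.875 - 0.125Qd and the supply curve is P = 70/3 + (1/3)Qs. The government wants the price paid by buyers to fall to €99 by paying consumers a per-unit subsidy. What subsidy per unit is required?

At a buyer price of 99, quantity demanded is 1151 − 8·99 = 359.
Sellers supply 359 only when they receive Ps = 70/3 + (1/3)·359 = 143.
s = Ps − Pb = 143 − 99 = 44.

Required subsidy s = €44 per unit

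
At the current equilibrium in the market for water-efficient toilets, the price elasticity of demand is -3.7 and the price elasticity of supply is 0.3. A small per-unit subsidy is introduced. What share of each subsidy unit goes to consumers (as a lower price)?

For a small subsidy around the equilibrium, the benefit split depends on the relative slopes, which at a point are proportional to the elasticities.
Buyer share = εs/(εs + |εd|) = 0.3/(0.3 + 3.7) = 0.075; seller share = |εd|/(εs + |εd|) = 0.925.

Consumer share = 0.075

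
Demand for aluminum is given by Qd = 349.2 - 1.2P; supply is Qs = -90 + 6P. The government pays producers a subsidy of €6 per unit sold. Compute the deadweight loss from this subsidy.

Pre-subsidy: 349.2 - 1.2P = -90 + 6P gives P* = 61, Q* = 276.
With the subsidy, sellers receive Ps = Pb + 6 for each unit, where Pb is the price buyers pay.
Supply in terms of Pb becomes Qs = -90 + 6(Pb + 6) = -54 + 6Pb. Setting this equal to demand: 349.2 - 1.2Pb = -54 + 6Pb, so Pb = 56.
Sellers receive Ps = 56 + 6 = 62; Q' = 349.2 − 1.2·56 = 282.
The subsidy expands output by 282 − 276 = 6 past the efficient level; on those units the gap between marginal cost and willingness to pay runs from 0 up to 6.
DWL = ½ × 6 × 6 = 18.

Deadweight loss = €18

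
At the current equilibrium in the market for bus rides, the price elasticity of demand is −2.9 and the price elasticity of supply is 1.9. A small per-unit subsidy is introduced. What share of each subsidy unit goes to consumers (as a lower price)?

For a small subsidy around the equilibrium, the benefit split depends on the relative slopes, which at a point are proportional to the elasticities.
Buyer share = εs/(εs + |εd|) = 1.9/(1.9 + 2.9) = 19/48; seller share = |εd|/(εs + |εd|) = 29/48.

Consumer share = 19/48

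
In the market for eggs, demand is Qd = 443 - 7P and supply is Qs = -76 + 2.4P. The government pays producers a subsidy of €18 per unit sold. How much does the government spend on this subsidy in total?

Government cost = 75024/47

Pre-subsidy: 443 - 7P = -76 + 2.4P gives P* = 2595/47, Q* = 2656/47.
With the subsidy, sellers receive Ps = Pb + 18 for each unit, where Pb is the price buyers pay.
Supply in terms of Pb becomes Qs = -76 + 2.4(Pb + 18) = -32.8 + 2.4Pb. Setting this equal to demand: 443 - 7Pb = -32.8 + 2.4Pb, so Pb = 2379/47.
Sellers receive Ps = 2379/47 + 18 = 3225/47; Q' = 443 − 7·(2379/47) = 4168/47.
Government outlay = subsidy × quantity = 18 × 4168/47 = 75024/47.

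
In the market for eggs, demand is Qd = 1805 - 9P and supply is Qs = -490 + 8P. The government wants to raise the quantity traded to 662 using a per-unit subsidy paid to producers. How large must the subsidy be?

Required subsidy s = 17 per unit

At Q = 662, invert demand for the buyer price: Pb = (1805 − 662)/9 = 127; invert supply for the seller price: Ps = (662 − (-490))/8 = 144.
The subsidy must fill the gap: s = Ps − Pb = 144 − 127 = 17.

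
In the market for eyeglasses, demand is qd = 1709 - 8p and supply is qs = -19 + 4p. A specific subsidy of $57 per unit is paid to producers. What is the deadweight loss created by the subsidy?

Pre-subsidy: 1709 - 8p = -19 + 4p gives p* = 144, q* = 557.
With the subsidy, sellers receive ps = pb + 57 for each unit, where pb is the price buyers pay.
Supply in terms of pb becomes qs = -19 + 4(pb + 57) = 209 + 4pb. Setting this equal to demand: 1709 - 8pb = 209 + 4pb, so pb = 125.
Sellers receive ps = 125 + 57 = 182; q' = 1709 − 8·125 = 709.
The subsidy expands output by 709 − 557 = 152 past the efficient level; on those units the gap between marginal cost and willingness to pay runs from 0 up to 57.
DWL = ½ × 57 × 152 = 4332.

Deadweight loss = $4332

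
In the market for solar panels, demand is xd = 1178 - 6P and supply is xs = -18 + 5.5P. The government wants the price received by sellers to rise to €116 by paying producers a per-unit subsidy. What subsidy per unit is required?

At a seller price of 116, quantity supplied is -18 + 5.5·116 = 620.
Buyers absorb 620 only when they pay Pb with 1178 − 6·Pb = 620, i.e. Pb = 93.
s = Ps − Pb = 116 − 93 = 23.

Required subsidy s = €23 per unit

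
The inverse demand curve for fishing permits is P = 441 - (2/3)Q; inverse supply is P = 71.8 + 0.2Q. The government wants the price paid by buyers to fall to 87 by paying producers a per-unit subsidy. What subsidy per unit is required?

At a buyer price of 87, quantity demanded is 661.5 − 1.5·87 = 531.
Sellers supply 531 only when they receive Ps = 71.8 + 0.2·531 = 178.
s = Ps − Pb = 178 − 87 = 91.

Required subsidy s = 91 per unit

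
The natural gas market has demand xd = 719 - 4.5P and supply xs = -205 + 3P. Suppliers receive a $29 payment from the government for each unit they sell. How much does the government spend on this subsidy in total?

Pre-subsidy: 719 - 4.5P = -205 + 3P gives P* = 123.2, x* = 164.6.
With the subsidy, sellers receive Ps = Pb + 29 for each unit, where Pb is the price buyers pay.
Supply in terms of Pb becomes xs = -205 + 3(Pb + 29) = -118 + 3Pb. Setting this equal to demand: 719 - 4.5Pb = -118 + 3Pb, so Pb = 111.6.
Sellers receive Ps = 111.6 + 29 = 140.6; x' = 719 − 4.5·111.6 = 216.8.
Government outlay = subsidy × quantity = 29 × 216.8 = 6287.2.

Government cost = $6287.2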